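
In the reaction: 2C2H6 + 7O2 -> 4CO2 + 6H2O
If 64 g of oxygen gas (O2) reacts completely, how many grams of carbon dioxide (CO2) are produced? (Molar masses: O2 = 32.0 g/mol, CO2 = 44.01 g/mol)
Moles of O2 = 64 g ÷ 32.0 g/mol = 2 mol
Mole ratio: 4 mol CO2 / 7 mol O2
Moles of CO2 = 2 × (4/7) = 1.14286 mol
Mass of CO2 = 1.14286 mol × 44.01 g/mol = 50.3 g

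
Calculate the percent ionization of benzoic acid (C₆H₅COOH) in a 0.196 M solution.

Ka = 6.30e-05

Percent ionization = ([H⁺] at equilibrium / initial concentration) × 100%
Percent ionization = 1.78%

Let x = [H⁺]. Ka = x²/(C - x) ⇒ x² + (6.30e-05)x - (6.30e-05)(0.196) = 0. x = 3.4826e-03. Percent = (3.4826e-03/0.196) × 100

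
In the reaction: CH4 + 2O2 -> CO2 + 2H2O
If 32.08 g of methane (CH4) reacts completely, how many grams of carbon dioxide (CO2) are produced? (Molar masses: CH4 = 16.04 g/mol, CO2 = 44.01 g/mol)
Moles of CH4 = 32.08 g ÷ 16.04 g/mol = 2 mol
Mole ratio: 1 mol CO2 / 1 mol CH4
Moles of CO2 = 2 × (1/1) = 2 mol
Mass of CO2 = 2 mol × 44.01 g/mol = 88.02 g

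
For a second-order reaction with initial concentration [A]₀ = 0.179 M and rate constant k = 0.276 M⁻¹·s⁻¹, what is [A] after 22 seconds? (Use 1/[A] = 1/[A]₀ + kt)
0.0858 M

1/[A] = 1/[A]₀ + k·t = 1/0.179 + (0.276)·(22) = 5.5866 + 6.0720 = 11.6586
[A] = 1/11.6586 = 0.0858 M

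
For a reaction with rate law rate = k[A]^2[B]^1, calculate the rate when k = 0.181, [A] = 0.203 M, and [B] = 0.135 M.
0.001007 M/s

rate = k·[A]^2·[B]^1 = 0.181·(0.203)^2·(0.135)^1 = 0.181·0.041209·0.135 = 0.001007 M/s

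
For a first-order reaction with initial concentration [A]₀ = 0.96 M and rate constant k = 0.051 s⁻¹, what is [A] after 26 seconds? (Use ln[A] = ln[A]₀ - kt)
0.2549 M

ln[A] = ln[A]₀ - k·t = ln(0.96) - (0.051)·(26) = -0.0408 - 1.3260 = -1.3668
[A] = e^(-1.3668) = 0.2549 M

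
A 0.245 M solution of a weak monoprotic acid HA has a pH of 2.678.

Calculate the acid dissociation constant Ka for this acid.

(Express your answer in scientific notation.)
K_a = 1.81e-05

[H⁺] = 10^(−pH) = 10^(−2.678) = 2.099e-03 M. For HA ⇌ H⁺ + A⁻, Ka = x²/(C − x) = (2.099e-03)²/(0.245 − 2.099e-03) = 1.81e-05.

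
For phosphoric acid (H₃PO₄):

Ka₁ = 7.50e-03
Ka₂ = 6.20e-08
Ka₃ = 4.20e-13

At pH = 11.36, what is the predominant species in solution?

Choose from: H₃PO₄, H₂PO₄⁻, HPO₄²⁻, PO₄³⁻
HPO₄²⁻

pKa1 = 2.12, pKa2 = 7.21, pKa3 = 12.38. Each pKa is the crossover between adjacent species; pH = 11.36 lies in the region where HPO₄²⁻ predominates.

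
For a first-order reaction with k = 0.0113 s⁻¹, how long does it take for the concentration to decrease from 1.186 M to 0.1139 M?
207.35 s

From ln[A] = ln[A]₀ - k·t: t = ln([A]₀/[A])/k = ln(1.186/0.1139)/0.0113 = ln(10.4126)/0.0113 = 2.3430/0.0113 = 207.35 s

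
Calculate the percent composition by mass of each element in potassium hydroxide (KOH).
K: 69.68%, O: 28.52%, H: 1.80%

Molar mass of KOH = 56.11 g/mol
% K = (1 × 39.1) / 56.11 × 100% = 39.1 / 56.11 × 100% = 69.68%
% O = (1 × 16.0) / 56.11 × 100% = 16 / 56.11 × 100% = 28.52%
% H = (1 × 1.008) / 56.11 × 100% = 1.008 / 56.11 × 100% = 1.80%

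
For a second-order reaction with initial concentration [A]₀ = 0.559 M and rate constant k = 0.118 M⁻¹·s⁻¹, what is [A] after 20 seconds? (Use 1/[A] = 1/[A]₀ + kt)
0.2410 M

1/[A] = 1/[A]₀ + k·t = 1/0.559 + (0.118)·(20) = 1.7889 + 2.3600 = 4.1489
[A] = 1/4.1489 = 0.2410 M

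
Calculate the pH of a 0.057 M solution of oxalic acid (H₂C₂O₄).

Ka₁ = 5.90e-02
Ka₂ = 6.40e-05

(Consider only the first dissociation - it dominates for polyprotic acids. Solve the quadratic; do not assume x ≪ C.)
pH = 1.45

x² + Ka₁·x − Ka₁·C = 0 with Ka₁ = 5.90e-02, C = 0.057.
x = (−Ka₁ + √(Ka₁² + 4·Ka₁·C))/2 = 3.5563e-02 M, so pH = 1.45.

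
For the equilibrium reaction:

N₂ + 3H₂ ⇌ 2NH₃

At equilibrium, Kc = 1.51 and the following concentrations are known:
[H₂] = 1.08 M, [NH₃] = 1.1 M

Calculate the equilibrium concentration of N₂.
[N₂] = 0.6361 M

Kc = ([NH₃]^2) / ([N₂] × [H₂]^3) = 1.51
[N₂]^1 = (product terms)/(Kc · other reactant terms) = 1.21 / (1.51 · 1.2597) = 0.63612
[N₂] = 0.6361 M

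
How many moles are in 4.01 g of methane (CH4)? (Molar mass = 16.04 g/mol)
Moles = 4.01 g ÷ 16.04 g/mol = 0.25 mol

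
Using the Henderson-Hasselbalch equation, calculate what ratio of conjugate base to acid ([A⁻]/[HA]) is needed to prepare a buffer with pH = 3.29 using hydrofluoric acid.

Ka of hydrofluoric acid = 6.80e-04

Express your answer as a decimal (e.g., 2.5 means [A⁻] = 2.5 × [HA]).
[A⁻]/[HA] = 1.326

pKa = −log(6.80e-04) = 3.1675. pH = pKa + log([A⁻]/[HA]). 3.29 = 3.1675 + log(ratio). log(ratio) = 3.29 − 3.1675 = 0.1225. ratio = 10^(0.1225) = 1.326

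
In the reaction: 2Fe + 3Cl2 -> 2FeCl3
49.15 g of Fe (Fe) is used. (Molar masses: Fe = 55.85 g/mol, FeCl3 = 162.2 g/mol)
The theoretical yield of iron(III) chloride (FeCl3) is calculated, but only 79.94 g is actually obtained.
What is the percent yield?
Moles of Fe = 49.15 g ÷ 55.85 g/mol = 0.880036 mol
Mole ratio: 2 mol FeCl3 / 2 mol Fe
Moles of FeCl3 = 0.880036 × (2/2) = 0.880036 mol
Theoretical yield = 0.880036 mol × 162.2 g/mol = 142.74 g
Actual yield = 79.94 g
Percent yield = (79.94 / 142.74) × 100% = 56.0%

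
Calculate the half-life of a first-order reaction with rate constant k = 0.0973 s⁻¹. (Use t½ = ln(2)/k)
7.12 s

t½ = ln(2)/k = 0.6931/0.0973 = 7.12 s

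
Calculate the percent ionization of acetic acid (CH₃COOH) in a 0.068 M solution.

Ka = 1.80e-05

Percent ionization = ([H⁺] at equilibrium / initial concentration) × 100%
Percent ionization = 1.61%

Let x = [H⁺]. Ka = x²/(C - x) ⇒ x² + (1.80e-05)x - (1.80e-05)(0.068) = 0. x = 1.0974e-03. Percent = (1.0974e-03/0.068) × 100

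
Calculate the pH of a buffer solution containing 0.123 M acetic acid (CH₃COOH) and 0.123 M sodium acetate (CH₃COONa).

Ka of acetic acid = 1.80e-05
pH = 4.74

pKa = -log(1.80e-05) = 4.74. pH = pKa + log([A⁻]/[HA]) = 4.74 + log(0.123/0.123)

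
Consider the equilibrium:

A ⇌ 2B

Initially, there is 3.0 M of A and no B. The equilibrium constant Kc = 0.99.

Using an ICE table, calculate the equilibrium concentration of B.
[B] = 1.494 M

ICE: [A] = 3.0 − x, [B] = 2x.
Kc = (2x)²/(3.0 − x) = 0.99 ⇒ 4x² + 0.99x − 2.97 = 0.
x = (−0.99 + √(0.99² + 4·4·2.97))/(2·4) = (−0.99 + √48.5)/8 = 0.74678.
[B] = 2x = 1.494 M.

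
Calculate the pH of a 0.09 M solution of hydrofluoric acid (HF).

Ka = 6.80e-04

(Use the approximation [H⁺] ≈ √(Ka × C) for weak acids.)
pH = 2.11

[H⁺] = √(Ka × C) = √(6.80e-04 × 0.09) = 7.8230e-03. pH = -log(7.8230e-03)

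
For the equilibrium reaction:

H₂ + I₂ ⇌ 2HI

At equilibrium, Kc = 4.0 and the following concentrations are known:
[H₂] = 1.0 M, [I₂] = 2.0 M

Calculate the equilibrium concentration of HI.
[HI] = 2.8284 M

Kc = ([HI]^2) / ([H₂] × [I₂]) = 4.0
[HI]^2 = Kc · (reactant terms)/(other product terms) = 4.0 · 2 / 1 = 8
[HI] = (8)^(1/2) = 2.8284 M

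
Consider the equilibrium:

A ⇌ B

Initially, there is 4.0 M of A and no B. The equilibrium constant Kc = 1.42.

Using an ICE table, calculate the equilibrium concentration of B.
[B] = 2.347 M

ICE: [A] = 4.0 − x, [B] = x.
Kc = x/(4.0 − x) = 1.42 ⇒ x = 1.42·4.0/(1 + 1.42) = 5.68/2.42 = 2.347.
[B] = x = 2.347 M.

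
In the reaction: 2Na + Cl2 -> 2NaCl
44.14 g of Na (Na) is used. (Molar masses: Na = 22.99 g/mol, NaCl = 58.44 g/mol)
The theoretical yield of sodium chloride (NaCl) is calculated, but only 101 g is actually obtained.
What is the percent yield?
Moles of Na = 44.14 g ÷ 22.99 g/mol = 1.91997 mol
Mole ratio: 2 mol NaCl / 2 mol Na
Moles of NaCl = 1.91997 × (2/2) = 1.91997 mol
Theoretical yield = 1.91997 mol × 58.44 g/mol = 112.2 g
Actual yield = 101 g
Percent yield = (101 / 112.2) × 100% = 90.0%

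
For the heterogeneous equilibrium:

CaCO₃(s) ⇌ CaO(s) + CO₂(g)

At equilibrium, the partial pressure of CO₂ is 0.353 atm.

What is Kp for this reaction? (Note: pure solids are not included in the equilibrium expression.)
K_p = 0.353

Solids (CaCO₃, CaO) have activity 1 and are excluded.
Kp = P(CO₂) = 0.353.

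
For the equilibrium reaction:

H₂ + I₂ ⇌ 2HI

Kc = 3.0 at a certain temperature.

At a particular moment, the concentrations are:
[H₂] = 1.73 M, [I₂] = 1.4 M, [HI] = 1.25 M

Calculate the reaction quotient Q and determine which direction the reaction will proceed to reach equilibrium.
Q = 0.645, Q < K, reaction proceeds forward (toward products)

Q = ([HI]^2) / ([H₂] × [I₂])
  = ((1.25)^2) / ((1.73)·(1.4)) = 1.5625/2.422 = 0.6451
Since Q = 0.6451 < Kc = 3.0, the reaction proceeds forward (toward products) to reach equilibrium.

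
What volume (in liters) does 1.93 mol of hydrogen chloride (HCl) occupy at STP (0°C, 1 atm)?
At STP, 1 mol of gas occupies 22.4 L
Volume = 1.93 mol × 22.4 L/mol = 43.23 L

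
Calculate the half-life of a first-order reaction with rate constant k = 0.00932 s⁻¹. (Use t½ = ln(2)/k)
74.37 s

t½ = ln(2)/k = 0.6931/0.00932 = 74.37 s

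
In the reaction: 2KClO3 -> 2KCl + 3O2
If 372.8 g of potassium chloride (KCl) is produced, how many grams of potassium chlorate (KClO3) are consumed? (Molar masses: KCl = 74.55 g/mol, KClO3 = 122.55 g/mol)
Moles of KCl = 372.8 g ÷ 74.55 g/mol = 5.00067 mol
Mole ratio: 2 mol KClO3 / 2 mol KCl
Moles of KClO3 = 5.00067 × (2/2) = 5.00067 mol
Mass of KClO3 = 5.00067 mol × 122.55 g/mol = 612.8 g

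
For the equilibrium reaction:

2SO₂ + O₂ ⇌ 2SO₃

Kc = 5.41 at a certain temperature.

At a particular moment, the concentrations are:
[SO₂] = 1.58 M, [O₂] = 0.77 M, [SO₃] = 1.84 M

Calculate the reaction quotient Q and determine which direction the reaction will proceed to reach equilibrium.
Q = 1.761, Q < K, reaction proceeds forward (toward products)

Q = ([SO₃]^2) / ([SO₂]^2 × [O₂])
  = ((1.84)^2) / ((1.58)^2·(0.77)) = 3.3856/1.9222 = 1.761
Since Q = 1.761 < Kc = 5.41, the reaction proceeds forward (toward products) to reach equilibrium.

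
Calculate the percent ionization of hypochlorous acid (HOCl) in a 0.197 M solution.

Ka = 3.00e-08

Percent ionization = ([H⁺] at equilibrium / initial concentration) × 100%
Percent ionization = 0.039%

Let x = [H⁺]. Ka = x²/(C - x) ⇒ x² + (3.00e-08)x - (3.00e-08)(0.197) = 0. x = 7.6862e-05. Percent = (7.6862e-05/0.197) × 100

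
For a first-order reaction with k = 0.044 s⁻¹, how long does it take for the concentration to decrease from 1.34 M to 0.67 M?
15.75 s

From ln[A] = ln[A]₀ - k·t: t = ln([A]₀/[A])/k = ln(1.34/0.67)/0.044 = ln(2.0000)/0.044 = 0.6931/0.044 = 15.75 s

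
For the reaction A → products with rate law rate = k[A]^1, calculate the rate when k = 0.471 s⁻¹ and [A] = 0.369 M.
0.1738 M/s

rate = k·[A]^1 = 0.471·(0.369)^1 = 0.471·0.369 = 0.1738 M/s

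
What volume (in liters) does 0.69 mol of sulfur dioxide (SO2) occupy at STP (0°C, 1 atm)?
At STP, 1 mol of gas occupies 22.4 L
Volume = 0.69 mol × 22.4 L/mol = 15.46 L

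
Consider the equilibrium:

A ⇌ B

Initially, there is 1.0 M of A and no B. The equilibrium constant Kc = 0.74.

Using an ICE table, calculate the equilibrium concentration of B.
[B] = 0.425 M

ICE: [A] = 1.0 − x, [B] = x.
Kc = x/(1.0 − x) = 0.74 ⇒ x = 0.74·1.0/(1 + 0.74) = 0.74/1.74 = 0.4253.
[B] = x = 0.425 M.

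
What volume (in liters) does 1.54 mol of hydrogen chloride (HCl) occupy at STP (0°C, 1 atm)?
At STP, 1 mol of gas occupies 22.4 L
Volume = 1.54 mol × 22.4 L/mol = 34.50 L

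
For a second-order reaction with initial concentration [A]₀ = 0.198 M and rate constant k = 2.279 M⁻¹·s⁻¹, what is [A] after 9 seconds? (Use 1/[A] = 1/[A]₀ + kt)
0.0391 M

1/[A] = 1/[A]₀ + k·t = 1/0.198 + (2.279)·(9) = 5.0505 + 20.5110 = 25.5615
[A] = 1/25.5615 = 0.0391 M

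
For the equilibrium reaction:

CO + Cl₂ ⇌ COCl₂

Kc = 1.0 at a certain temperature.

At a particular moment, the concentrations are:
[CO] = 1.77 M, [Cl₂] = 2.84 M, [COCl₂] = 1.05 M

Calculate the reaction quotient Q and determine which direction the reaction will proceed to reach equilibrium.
Q = 0.209, Q < K, reaction proceeds forward (toward products)

Q = ([COCl₂]) / ([CO] × [Cl₂])
  = ((1.05)) / ((1.77)·(2.84)) = 1.05/5.0268 = 0.2089
Since Q = 0.2089 < Kc = 1.0, the reaction proceeds forward (toward products) to reach equilibrium.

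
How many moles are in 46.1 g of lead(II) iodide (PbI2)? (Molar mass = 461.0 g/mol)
Moles = 46.1 g ÷ 461.0 g/mol = 0.1 mol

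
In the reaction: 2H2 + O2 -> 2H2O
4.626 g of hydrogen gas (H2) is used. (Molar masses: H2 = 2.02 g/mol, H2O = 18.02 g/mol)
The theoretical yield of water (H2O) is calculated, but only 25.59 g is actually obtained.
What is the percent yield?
Moles of H2 = 4.626 g ÷ 2.02 g/mol = 2.2901 mol
Mole ratio: 2 mol H2O / 2 mol H2
Moles of H2O = 2.2901 × (2/2) = 2.2901 mol
Theoretical yield = 2.2901 mol × 18.02 g/mol = 41.268 g
Actual yield = 25.59 g
Percent yield = (25.59 / 41.268) × 100% = 62.0%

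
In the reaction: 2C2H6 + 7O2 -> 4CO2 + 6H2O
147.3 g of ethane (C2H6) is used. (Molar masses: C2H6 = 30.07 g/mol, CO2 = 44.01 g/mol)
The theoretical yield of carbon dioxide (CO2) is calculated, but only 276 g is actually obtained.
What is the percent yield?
Moles of C2H6 = 147.3 g ÷ 30.07 g/mol = 4.89857 mol
Mole ratio: 4 mol CO2 / 2 mol C2H6
Moles of CO2 = 4.89857 × (4/2) = 9.79714 mol
Theoretical yield = 9.79714 mol × 44.01 g/mol = 431.17 g
Actual yield = 276 g
Percent yield = (276 / 431.17) × 100% = 64.0%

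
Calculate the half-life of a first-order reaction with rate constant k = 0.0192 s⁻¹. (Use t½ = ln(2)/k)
36.10 s

t½ = ln(2)/k = 0.6931/0.0192 = 36.10 s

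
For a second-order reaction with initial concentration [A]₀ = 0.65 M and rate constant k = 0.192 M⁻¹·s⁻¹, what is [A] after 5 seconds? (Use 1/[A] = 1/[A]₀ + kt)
0.4002 M

1/[A] = 1/[A]₀ + k·t = 1/0.65 + (0.192)·(5) = 1.5385 + 0.9600 = 2.4985
[A] = 1/2.4985 = 0.4002 M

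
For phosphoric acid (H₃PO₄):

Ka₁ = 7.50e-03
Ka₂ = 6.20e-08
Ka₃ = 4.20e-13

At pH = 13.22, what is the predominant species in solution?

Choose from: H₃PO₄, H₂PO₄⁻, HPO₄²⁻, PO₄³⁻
PO₄³⁻

pKa1 = 2.12, pKa2 = 7.21, pKa3 = 12.38. Each pKa is the crossover between adjacent species; pH = 13.22 lies in the region where PO₄³⁻ predominates.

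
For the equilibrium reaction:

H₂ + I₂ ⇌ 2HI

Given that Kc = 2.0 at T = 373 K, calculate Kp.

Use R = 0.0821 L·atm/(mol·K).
K_p = 2.0000

Δn = (moles gaseous products) − (moles gaseous reactants) = 0
T = 373 K; RT = 0.0821 × 373 = 30.6233
Kp = Kc·(RT)^Δn = 2.0 × (30.6233)^0 = 2.0 × 1 = 2.0000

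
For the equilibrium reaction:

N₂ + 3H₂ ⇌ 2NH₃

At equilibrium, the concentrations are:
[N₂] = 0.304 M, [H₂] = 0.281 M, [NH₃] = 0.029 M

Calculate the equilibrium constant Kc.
K_c = 0.1247

Kc = ([NH₃]^2) / ([N₂] × [H₂]^3)
   = ((0.029)^2) / ((0.304)·(0.281)^3)
   = 0.000841 / 0.0067452 = 0.1247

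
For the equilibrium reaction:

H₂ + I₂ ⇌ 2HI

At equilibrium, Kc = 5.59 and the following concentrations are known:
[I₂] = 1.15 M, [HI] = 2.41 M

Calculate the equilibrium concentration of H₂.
[H₂] = 0.9035 M

Kc = ([HI]^2) / ([H₂] × [I₂]) = 5.59
[H₂]^1 = (product terms)/(Kc · other reactant terms) = 5.8081 / (5.59 · 1.15) = 0.90349
[H₂] = 0.9035 M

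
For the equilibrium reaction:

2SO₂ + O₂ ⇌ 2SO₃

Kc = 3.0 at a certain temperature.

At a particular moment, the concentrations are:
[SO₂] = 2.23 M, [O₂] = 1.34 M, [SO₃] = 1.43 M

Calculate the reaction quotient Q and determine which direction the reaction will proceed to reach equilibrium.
Q = 0.307, Q < K, reaction proceeds forward (toward products)

Q = ([SO₃]^2) / ([SO₂]^2 × [O₂])
  = ((1.43)^2) / ((2.23)^2·(1.34)) = 2.0449/6.6637 = 0.3069
Since Q = 0.3069 < Kc = 3.0, the reaction proceeds forward (toward products) to reach equilibrium.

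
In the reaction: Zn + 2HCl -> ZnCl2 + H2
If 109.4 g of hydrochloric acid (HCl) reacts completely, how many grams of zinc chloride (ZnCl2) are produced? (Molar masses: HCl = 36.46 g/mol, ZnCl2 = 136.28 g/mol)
Moles of HCl = 109.4 g ÷ 36.46 g/mol = 3.00055 mol
Mole ratio: 1 mol ZnCl2 / 2 mol HCl
Moles of ZnCl2 = 3.00055 × (1/2) = 1.50027 mol
Mass of ZnCl2 = 1.50027 mol × 136.28 g/mol = 204.5 g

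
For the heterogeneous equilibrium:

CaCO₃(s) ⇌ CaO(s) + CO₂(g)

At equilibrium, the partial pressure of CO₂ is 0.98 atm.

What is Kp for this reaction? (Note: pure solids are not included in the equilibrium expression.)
K_p = 0.98

Solids (CaCO₃, CaO) have activity 1 and are excluded.
Kp = P(CO₂) = 0.98.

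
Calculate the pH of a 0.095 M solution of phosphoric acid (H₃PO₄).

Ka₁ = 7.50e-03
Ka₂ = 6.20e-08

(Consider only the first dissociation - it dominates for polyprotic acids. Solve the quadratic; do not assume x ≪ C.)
pH = 1.63

x² + Ka₁·x − Ka₁·C = 0 with Ka₁ = 7.50e-03, C = 0.095.
x = (−Ka₁ + √(Ka₁² + 4·Ka₁·C))/2 = 2.3205e-02 M, so pH = 1.63.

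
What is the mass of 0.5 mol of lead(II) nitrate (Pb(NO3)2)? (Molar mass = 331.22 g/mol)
Mass = 0.5 mol × 331.22 g/mol = 165.6 g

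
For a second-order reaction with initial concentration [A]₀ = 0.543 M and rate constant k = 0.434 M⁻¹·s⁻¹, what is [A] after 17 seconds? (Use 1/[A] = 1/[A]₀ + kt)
0.1085 M

1/[A] = 1/[A]₀ + k·t = 1/0.543 + (0.434)·(17) = 1.8416 + 7.3780 = 9.2196
[A] = 1/9.2196 = 0.1085 M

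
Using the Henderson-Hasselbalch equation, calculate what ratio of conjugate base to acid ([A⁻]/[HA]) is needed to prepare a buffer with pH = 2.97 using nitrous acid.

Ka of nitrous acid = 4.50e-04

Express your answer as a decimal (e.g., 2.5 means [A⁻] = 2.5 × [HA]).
[A⁻]/[HA] = 0.420

pKa = −log(4.50e-04) = 3.3468. pH = pKa + log([A⁻]/[HA]). 2.97 = 3.3468 + log(ratio). log(ratio) = 2.97 − 3.3468 = -0.3768. ratio = 10^(-0.3768) = 0.420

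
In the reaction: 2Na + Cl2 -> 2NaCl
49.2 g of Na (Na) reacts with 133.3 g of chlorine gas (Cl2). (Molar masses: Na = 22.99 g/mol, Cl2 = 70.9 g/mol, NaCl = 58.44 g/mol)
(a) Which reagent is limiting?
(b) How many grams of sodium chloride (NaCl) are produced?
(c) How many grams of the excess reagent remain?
(a) Na, (b) 125.1 g, (c) 57.43 g

Moles of Na = 49.2 g ÷ 22.99 g/mol = 2.14006 mol
Moles of Cl2 = 133.3 g ÷ 70.9 g/mol = 1.88011 mol
Moles ÷ coefficient: Na: 2.14006/2 = 1.07, Cl2: 1.88011/1 = 1.88
(a) Na has the smaller value, so Na is the limiting reagent.
(b) Moles of NaCl = 2.14006 mol Na × (2/2) = 2.14006 mol; mass = 2.14006 mol × 58.44 g/mol = 125.1 g
(c) Cl2 consumed = 2.14006 × (1/2) = 1.07003 mol; remaining = 1.88011 − 1.07003 = 0.810082 mol; mass = 0.810082 mol × 70.9 g/mol = 57.43 g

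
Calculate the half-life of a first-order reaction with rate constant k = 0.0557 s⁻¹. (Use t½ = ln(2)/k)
12.44 s

t½ = ln(2)/k = 0.6931/0.0557 = 12.44 s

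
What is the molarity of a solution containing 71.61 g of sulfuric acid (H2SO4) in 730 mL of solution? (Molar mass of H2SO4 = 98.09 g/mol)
Moles of H2SO4 = 71.61 g ÷ 98.09 g/mol = 0.730044 mol
Volume = 730 mL = 0.73 L
Molarity = 0.730044 mol ÷ 0.73 L = 1 M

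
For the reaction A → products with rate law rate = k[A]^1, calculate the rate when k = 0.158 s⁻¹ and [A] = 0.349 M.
0.05514 M/s

rate = k·[A]^1 = 0.158·(0.349)^1 = 0.158·0.349 = 0.05514 M/s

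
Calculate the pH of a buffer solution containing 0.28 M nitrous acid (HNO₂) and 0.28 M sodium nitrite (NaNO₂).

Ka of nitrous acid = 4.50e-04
pH = 3.35

pKa = -log(4.50e-04) = 3.35. pH = pKa + log([A⁻]/[HA]) = 3.35 + log(0.28/0.28)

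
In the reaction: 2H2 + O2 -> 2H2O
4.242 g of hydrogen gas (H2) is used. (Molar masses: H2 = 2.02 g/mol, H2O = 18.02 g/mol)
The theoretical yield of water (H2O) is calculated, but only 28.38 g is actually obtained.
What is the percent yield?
Moles of H2 = 4.242 g ÷ 2.02 g/mol = 2.1 mol
Mole ratio: 2 mol H2O / 2 mol H2
Moles of H2O = 2.1 × (2/2) = 2.1 mol
Theoretical yield = 2.1 mol × 18.02 g/mol = 37.842 g
Actual yield = 28.38 g
Percent yield = (28.38 / 37.842) × 100% = 75.0%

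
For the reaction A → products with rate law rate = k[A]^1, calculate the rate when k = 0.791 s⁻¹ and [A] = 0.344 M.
0.2721 M/s

rate = k·[A]^1 = 0.791·(0.344)^1 = 0.791·0.344 = 0.2721 M/s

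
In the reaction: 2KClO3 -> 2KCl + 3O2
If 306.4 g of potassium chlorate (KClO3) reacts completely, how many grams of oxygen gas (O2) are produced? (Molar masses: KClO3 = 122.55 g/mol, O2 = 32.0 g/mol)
Moles of KClO3 = 306.4 g ÷ 122.55 g/mol = 2.5002 mol
Mole ratio: 3 mol O2 / 2 mol KClO3
Moles of O2 = 2.5002 × (3/2) = 3.75031 mol
Mass of O2 = 3.75031 mol × 32.0 g/mol = 120 g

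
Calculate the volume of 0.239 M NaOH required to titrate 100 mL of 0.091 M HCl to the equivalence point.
V_{base} = 38.1 mL

At equivalence: moles acid = moles base.
moles HCl = 0.091 M × 0.1 L = 0.0091 mol
V_NaOH = 0.0091 mol ÷ 0.239 M = 0.03808 L = 38.1 mL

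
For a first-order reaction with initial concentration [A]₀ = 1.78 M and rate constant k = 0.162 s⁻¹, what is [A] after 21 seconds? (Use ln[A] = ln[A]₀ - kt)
0.0593 M

ln[A] = ln[A]₀ - k·t = ln(1.78) - (0.162)·(21) = 0.5766 - 3.4020 = -2.8254
[A] = e^(-2.8254) = 0.0593 M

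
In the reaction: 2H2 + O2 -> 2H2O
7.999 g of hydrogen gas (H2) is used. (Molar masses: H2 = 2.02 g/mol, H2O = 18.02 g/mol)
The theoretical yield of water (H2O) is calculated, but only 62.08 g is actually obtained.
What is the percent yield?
Moles of H2 = 7.999 g ÷ 2.02 g/mol = 3.9599 mol
Mole ratio: 2 mol H2O / 2 mol H2
Moles of H2O = 3.9599 × (2/2) = 3.9599 mol
Theoretical yield = 3.9599 mol × 18.02 g/mol = 71.357 g
Actual yield = 62.08 g
Percent yield = (62.08 / 71.357) × 100% = 87.0%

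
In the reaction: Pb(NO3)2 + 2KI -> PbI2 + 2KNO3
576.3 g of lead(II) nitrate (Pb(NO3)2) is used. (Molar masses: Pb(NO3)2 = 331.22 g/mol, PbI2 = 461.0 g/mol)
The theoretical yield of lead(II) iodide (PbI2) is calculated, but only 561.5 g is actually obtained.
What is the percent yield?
Moles of Pb(NO3)2 = 576.3 g ÷ 331.22 g/mol = 1.73993 mol
Mole ratio: 1 mol PbI2 / 1 mol Pb(NO3)2
Moles of PbI2 = 1.73993 × (1/1) = 1.73993 mol
Theoretical yield = 1.73993 mol × 461.0 g/mol = 802.11 g
Actual yield = 561.5 g
Percent yield = (561.5 / 802.11) × 100% = 70.0%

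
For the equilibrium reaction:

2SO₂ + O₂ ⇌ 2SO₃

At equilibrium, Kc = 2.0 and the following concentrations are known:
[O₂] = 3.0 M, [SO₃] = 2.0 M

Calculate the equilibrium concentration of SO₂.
[SO₂] = 0.8165 M

Kc = ([SO₃]^2) / ([SO₂]^2 × [O₂]) = 2.0
[SO₂]^2 = (product terms)/(Kc · other reactant terms) = 4 / (2.0 · 3) = 0.66667
[SO₂] = (0.66667)^(1/2) = 0.8165 M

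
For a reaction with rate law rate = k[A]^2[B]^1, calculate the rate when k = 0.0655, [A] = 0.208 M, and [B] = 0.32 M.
0.0009068 M/s

rate = k·[A]^2·[B]^1 = 0.0655·(0.208)^2·(0.32)^1 = 0.0655·0.043264·0.32 = 0.0009068 M/s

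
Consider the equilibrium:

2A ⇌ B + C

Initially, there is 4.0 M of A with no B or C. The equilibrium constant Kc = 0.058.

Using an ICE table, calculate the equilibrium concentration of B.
[B] = 0.650 M

ICE: [A] = 4.0 − 2x, [B] = [C] = x.
Kc = x²/(4.0 − 2x)² = 0.058 ⇒ √Kc = x/(4.0 − 2x).
x = √0.058·4.0/(1 + 2√0.058) = 0.24083·4.0/1.4817 = 0.65017.
[B] = x = 0.650 M.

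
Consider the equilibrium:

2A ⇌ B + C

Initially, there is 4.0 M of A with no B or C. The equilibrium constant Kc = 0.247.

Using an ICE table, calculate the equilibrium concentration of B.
[B] = 0.997 M

ICE: [A] = 4.0 − 2x, [B] = [C] = x.
Kc = x²/(4.0 − 2x)² = 0.247 ⇒ √Kc = x/(4.0 − 2x).
x = √0.247·4.0/(1 + 2√0.247) = 0.49699·4.0/1.994 = 0.99698.
[B] = x = 0.997 M.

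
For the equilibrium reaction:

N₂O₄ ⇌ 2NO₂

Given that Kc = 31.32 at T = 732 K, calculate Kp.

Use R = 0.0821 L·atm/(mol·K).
K_p = 1.88e+03

Δn = (moles gaseous products) − (moles gaseous reactants) = 1
T = 732 K; RT = 0.0821 × 732 = 60.0972
Kp = Kc·(RT)^Δn = 31.32 × (60.0972)^1 = 31.32 × 60.0972 = 1.88e+03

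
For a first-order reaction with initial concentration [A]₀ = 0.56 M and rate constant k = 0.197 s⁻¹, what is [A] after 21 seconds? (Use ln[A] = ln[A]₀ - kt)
0.0089 M

ln[A] = ln[A]₀ - k·t = ln(0.56) - (0.197)·(21) = -0.5798 - 4.1370 = -4.7168
[A] = e^(-4.7168) = 0.0089 M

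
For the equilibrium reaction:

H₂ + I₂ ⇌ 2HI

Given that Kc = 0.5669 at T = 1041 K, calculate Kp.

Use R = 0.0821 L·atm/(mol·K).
K_p = 0.5669

Δn = (moles gaseous products) − (moles gaseous reactants) = 0
T = 1041 K; RT = 0.0821 × 1041 = 85.4661
Kp = Kc·(RT)^Δn = 0.5669 × (85.4661)^0 = 0.5669 × 1 = 0.5669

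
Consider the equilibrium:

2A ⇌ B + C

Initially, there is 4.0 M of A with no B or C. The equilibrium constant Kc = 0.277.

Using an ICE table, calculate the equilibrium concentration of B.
[B] = 1.026 M

ICE: [A] = 4.0 − 2x, [B] = [C] = x.
Kc = x²/(4.0 − 2x)² = 0.277 ⇒ √Kc = x/(4.0 − 2x).
x = √0.277·4.0/(1 + 2√0.277) = 0.52631·4.0/2.0526 = 1.0256.
[B] = x = 1.026 M.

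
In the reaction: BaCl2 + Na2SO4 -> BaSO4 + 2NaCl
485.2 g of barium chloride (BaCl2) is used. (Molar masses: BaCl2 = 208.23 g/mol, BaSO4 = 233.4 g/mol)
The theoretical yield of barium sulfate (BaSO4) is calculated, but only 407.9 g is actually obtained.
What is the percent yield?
Moles of BaCl2 = 485.2 g ÷ 208.23 g/mol = 2.33012 mol
Mole ratio: 1 mol BaSO4 / 1 mol BaCl2
Moles of BaSO4 = 2.33012 × (1/1) = 2.33012 mol
Theoretical yield = 2.33012 mol × 233.4 g/mol = 543.85 g
Actual yield = 407.9 g
Percent yield = (407.9 / 543.85) × 100% = 75.0%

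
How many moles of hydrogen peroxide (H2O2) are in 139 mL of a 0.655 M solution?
Moles = Molarity × Volume (L)
Moles = 0.655 M × 0.139 L = 0.09105 mol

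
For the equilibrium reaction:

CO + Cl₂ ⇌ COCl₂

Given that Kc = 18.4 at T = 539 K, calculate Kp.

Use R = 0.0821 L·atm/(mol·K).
K_p = 0.4158

Δn = (moles gaseous products) − (moles gaseous reactants) = -1
T = 539 K; RT = 0.0821 × 539 = 44.2519
Kp = Kc·(RT)^Δn = 18.4 × (44.2519)^-1 = 18.4 × 0.0225979 = 0.4158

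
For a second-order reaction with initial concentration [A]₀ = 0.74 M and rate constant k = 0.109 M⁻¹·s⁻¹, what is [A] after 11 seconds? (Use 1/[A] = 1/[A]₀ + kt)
0.3921 M

1/[A] = 1/[A]₀ + k·t = 1/0.74 + (0.109)·(11) = 1.3514 + 1.1990 = 2.5504
[A] = 1/2.5504 = 0.3921 M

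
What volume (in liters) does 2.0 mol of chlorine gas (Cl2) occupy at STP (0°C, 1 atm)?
At STP, 1 mol of gas occupies 22.4 L
Volume = 2.0 mol × 22.4 L/mol = 44.80 L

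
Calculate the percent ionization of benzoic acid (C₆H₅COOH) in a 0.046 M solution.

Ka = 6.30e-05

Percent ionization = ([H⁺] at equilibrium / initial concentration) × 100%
Percent ionization = 3.63%

Let x = [H⁺]. Ka = x²/(C - x) ⇒ x² + (6.30e-05)x - (6.30e-05)(0.046) = 0. x = 1.6711e-03. Percent = (1.6711e-03/0.046) × 100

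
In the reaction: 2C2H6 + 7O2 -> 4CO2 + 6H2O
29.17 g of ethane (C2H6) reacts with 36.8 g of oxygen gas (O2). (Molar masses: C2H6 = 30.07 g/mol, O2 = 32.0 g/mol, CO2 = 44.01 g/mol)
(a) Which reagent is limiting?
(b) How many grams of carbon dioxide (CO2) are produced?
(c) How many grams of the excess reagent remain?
(a) O2, (b) 28.92 g, (c) 19.29 g

Moles of C2H6 = 29.17 g ÷ 30.07 g/mol = 0.97007 mol
Moles of O2 = 36.8 g ÷ 32.0 g/mol = 1.15 mol
Moles ÷ coefficient: C2H6: 0.97007/2 = 0.485, O2: 1.15/7 = 0.1643
(a) O2 has the smaller value, so O2 is the limiting reagent.
(b) Moles of CO2 = 1.15 mol O2 × (4/7) = 0.657143 mol; mass = 0.657143 mol × 44.01 g/mol = 28.92 g
(c) C2H6 consumed = 1.15 × (2/7) = 0.328571 mol; remaining = 0.97007 − 0.328571 = 0.641498 mol; mass = 0.641498 mol × 30.07 g/mol = 19.29 g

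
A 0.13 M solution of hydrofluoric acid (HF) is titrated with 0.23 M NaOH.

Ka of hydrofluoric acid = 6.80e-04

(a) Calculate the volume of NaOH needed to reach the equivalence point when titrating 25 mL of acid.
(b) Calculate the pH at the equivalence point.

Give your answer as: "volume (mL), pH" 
V = 14.1 mL, pH = 8.04

(a) At equivalence: moles acid = moles base.
moles acid = 0.13 × 0.025 = 0.00325 mol; V_NaOH = 0.00325/0.23 = 0.01413 L = 14.1 mL.
(b) At equivalence, all acid → conjugate base A⁻ at [A⁻] = 0.00325/0.03913 = 0.08306 M.
Kb = Kw/Ka = 1.0e-14/6.80e-04 = 1.471e-11; [OH⁻] = √(Kb·[A⁻]) = 1.105e-06; pOH = 5.96; pH = 14 − pOH = 8.04.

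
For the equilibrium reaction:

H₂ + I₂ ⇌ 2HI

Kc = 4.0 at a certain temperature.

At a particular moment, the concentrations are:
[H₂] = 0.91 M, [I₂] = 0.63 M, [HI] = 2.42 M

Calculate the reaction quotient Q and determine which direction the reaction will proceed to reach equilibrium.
Q = 10.215, Q > K, reaction proceeds reverse (toward reactants)

Q = ([HI]^2) / ([H₂] × [I₂])
  = ((2.42)^2) / ((0.91)·(0.63)) = 5.8564/0.5733 = 10.22
Since Q = 10.22 > Kc = 4.0, the reaction proceeds reverse (toward reactants) to reach equilibrium.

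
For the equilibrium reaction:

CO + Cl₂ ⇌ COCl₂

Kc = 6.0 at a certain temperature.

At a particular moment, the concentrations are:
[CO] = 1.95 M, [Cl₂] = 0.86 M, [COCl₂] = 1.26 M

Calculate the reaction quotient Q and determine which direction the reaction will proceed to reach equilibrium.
Q = 0.751, Q < K, reaction proceeds forward (toward products)

Q = ([COCl₂]) / ([CO] × [Cl₂])
  = ((1.26)) / ((1.95)·(0.86)) = 1.26/1.677 = 0.7513
Since Q = 0.7513 < Kc = 6.0, the reaction proceeds forward (toward products) to reach equilibrium.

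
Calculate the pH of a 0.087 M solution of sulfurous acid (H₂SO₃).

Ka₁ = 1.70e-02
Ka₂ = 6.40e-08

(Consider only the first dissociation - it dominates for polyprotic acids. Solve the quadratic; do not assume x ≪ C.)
pH = 1.51

x² + Ka₁·x − Ka₁·C = 0 with Ka₁ = 1.70e-02, C = 0.087.
x = (−Ka₁ + √(Ka₁² + 4·Ka₁·C))/2 = 3.0886e-02 M, so pH = 1.51.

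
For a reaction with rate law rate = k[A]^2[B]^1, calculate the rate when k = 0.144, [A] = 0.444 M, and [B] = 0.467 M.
0.01326 M/s

rate = k·[A]^2·[B]^1 = 0.144·(0.444)^2·(0.467)^1 = 0.144·0.197136·0.467 = 0.01326 M/s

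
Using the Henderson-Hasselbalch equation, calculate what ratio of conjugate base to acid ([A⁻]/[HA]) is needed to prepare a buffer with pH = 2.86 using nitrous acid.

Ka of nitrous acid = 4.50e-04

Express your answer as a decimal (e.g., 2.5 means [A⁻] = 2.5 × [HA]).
[A⁻]/[HA] = 0.326

pKa = −log(4.50e-04) = 3.3468. pH = pKa + log([A⁻]/[HA]). 2.86 = 3.3468 + log(ratio). log(ratio) = 2.86 − 3.3468 = -0.4868. ratio = 10^(-0.4868) = 0.326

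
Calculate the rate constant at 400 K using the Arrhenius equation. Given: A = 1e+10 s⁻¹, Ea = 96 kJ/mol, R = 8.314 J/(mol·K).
2.91e-03 s⁻¹

k = A·exp(-Ea/(R·T)) = 1e+10·exp(-96000/(8.314·400)) = 1e+10·exp(-28.8670) = 1e+10·2.9056e-13 = 2.91e-03 s⁻¹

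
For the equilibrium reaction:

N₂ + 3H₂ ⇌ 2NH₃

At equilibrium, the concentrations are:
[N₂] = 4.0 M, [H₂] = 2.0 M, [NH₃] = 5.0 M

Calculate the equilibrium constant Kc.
K_c = 0.7812

Kc = ([NH₃]^2) / ([N₂] × [H₂]^3)
   = ((5.0)^2) / ((4.0)·(2.0)^3)
   = 25 / 32 = 0.7812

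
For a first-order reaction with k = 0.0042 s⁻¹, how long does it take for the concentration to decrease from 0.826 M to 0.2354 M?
298.88 s

From ln[A] = ln[A]₀ - k·t: t = ln([A]₀/[A])/k = ln(0.826/0.2354)/0.0042 = ln(3.5089)/0.0042 = 1.2553/0.0042 = 298.88 s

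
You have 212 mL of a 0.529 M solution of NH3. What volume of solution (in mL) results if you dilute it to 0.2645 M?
Using M₁V₁ = M₂V₂:
0.529 × 212 = 0.2645 × V₂
V₂ = (0.529 × 212) / 0.2645 = 424 mL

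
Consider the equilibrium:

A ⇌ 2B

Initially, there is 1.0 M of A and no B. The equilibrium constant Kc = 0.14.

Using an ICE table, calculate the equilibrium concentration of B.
[B] = 0.341 M

ICE: [A] = 1.0 − x, [B] = 2x.
Kc = (2x)²/(1.0 − x) = 0.14 ⇒ 4x² + 0.14x − 0.14 = 0.
x = (−0.14 + √(0.14² + 4·4·0.14))/(2·4) = (−0.14 + √2.2596)/8 = 0.1704.
[B] = 2x = 0.341 M.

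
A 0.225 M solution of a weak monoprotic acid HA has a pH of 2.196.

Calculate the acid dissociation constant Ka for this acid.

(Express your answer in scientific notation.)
K_a = 1.85e-04

[H⁺] = 10^(−pH) = 10^(−2.196) = 6.368e-03 M. For HA ⇌ H⁺ + A⁻, Ka = x²/(C − x) = (6.368e-03)²/(0.225 − 6.368e-03) = 1.85e-04.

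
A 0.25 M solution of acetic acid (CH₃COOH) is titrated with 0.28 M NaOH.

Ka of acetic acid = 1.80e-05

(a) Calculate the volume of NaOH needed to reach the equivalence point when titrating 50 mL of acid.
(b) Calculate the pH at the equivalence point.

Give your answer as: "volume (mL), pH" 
V = 44.6 mL, pH = 8.93

(a) At equivalence: moles acid = moles base.
moles acid = 0.25 × 0.05 = 0.0125 mol; V_NaOH = 0.0125/0.28 = 0.04464 L = 44.6 mL.
(b) At equivalence, all acid → conjugate base A⁻ at [A⁻] = 0.0125/0.09464 = 0.1321 M.
Kb = Kw/Ka = 1.0e-14/1.80e-05 = 5.556e-10; [OH⁻] = √(Kb·[A⁻]) = 8.566e-06; pOH = 5.07; pH = 14 − pOH = 8.93.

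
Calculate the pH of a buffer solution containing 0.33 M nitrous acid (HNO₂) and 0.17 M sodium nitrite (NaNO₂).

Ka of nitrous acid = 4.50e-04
pH = 3.06

pKa = -log(4.50e-04) = 3.35. pH = pKa + log([A⁻]/[HA]) = 3.35 + log(0.17/0.33)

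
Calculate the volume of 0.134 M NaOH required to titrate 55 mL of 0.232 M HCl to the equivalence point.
V_{base} = 95.2 mL

At equivalence: moles acid = moles base.
moles HCl = 0.232 M × 0.055 L = 0.01276 mol
V_NaOH = 0.01276 mol ÷ 0.134 M = 0.09522 L = 95.2 mL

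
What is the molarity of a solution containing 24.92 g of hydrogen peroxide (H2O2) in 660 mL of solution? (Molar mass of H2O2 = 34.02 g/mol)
Moles of H2O2 = 24.92 g ÷ 34.02 g/mol = 0.73251 mol
Volume = 660 mL = 0.66 L
Molarity = 0.73251 mol ÷ 0.66 L = 1.11 M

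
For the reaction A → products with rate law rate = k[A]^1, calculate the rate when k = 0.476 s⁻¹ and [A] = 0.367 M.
0.1747 M/s

rate = k·[A]^1 = 0.476·(0.367)^1 = 0.476·0.367 = 0.1747 M/s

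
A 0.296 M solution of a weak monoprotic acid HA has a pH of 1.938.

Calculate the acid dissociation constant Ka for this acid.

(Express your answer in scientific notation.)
K_a = 4.68e-04

[H⁺] = 10^(−pH) = 10^(−1.938) = 1.153e-02 M. For HA ⇌ H⁺ + A⁻, Ka = x²/(C − x) = (1.153e-02)²/(0.296 − 1.153e-02) = 4.68e-04.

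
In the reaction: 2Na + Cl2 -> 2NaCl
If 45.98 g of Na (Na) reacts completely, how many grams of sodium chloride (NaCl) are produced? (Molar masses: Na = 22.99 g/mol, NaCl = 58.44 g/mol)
Moles of Na = 45.98 g ÷ 22.99 g/mol = 2 mol
Mole ratio: 2 mol NaCl / 2 mol Na
Moles of NaCl = 2 × (2/2) = 2 mol
Mass of NaCl = 2 mol × 58.44 g/mol = 116.9 g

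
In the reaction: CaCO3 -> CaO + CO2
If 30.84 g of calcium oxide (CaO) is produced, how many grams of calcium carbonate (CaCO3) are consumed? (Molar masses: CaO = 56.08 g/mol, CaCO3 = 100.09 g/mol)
Moles of CaO = 30.84 g ÷ 56.08 g/mol = 0.549929 mol
Mole ratio: 1 mol CaCO3 / 1 mol CaO
Moles of CaCO3 = 0.549929 × (1/1) = 0.549929 mol
Mass of CaCO3 = 0.549929 mol × 100.09 g/mol = 55.04 g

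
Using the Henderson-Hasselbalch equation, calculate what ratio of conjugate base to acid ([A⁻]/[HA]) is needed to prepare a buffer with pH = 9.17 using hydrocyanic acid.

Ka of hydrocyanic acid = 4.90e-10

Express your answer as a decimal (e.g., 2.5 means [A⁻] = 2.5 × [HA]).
[A⁻]/[HA] = 0.725

pKa = −log(4.90e-10) = 9.3098. pH = pKa + log([A⁻]/[HA]). 9.17 = 9.3098 + log(ratio). log(ratio) = 9.17 − 9.3098 = -0.1398. ratio = 10^(-0.1398) = 0.725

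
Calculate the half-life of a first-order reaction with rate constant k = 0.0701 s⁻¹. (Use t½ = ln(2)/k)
9.89 s

t½ = ln(2)/k = 0.6931/0.0701 = 9.89 s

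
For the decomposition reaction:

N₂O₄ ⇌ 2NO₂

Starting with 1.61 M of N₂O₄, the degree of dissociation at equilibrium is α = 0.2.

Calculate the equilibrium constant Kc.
K_c = 0.3220

x = α·[A]₀ = 0.2 × 1.61 = 0.322 M dissociated.
At eq: [N₂O₄] = 1.61 − 0.322 = 1.288 M; [NO₂] = 2x = 0.644 M.
Kc = [NO₂]²/[N₂O₄] = (0.644)²/1.288 = 0.322.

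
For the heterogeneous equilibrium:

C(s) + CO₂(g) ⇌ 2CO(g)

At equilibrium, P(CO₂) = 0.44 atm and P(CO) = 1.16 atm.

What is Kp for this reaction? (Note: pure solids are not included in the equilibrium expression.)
K_p = 3.058

Solid C is excluded.
Kp = P(CO)²/P(CO₂) = (1.16)²/0.44 = 1.346/0.44 = 3.058.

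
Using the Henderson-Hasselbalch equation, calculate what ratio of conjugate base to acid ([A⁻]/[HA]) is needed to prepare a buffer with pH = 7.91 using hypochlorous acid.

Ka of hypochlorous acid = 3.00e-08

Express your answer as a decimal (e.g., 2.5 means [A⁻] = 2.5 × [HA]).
[A⁻]/[HA] = 2.438

pKa = −log(3.00e-08) = 7.5229. pH = pKa + log([A⁻]/[HA]). 7.91 = 7.5229 + log(ratio). log(ratio) = 7.91 − 7.5229 = 0.3871. ratio = 10^(0.3871) = 2.438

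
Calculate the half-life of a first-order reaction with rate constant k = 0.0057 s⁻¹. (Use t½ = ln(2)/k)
121.60 s

t½ = ln(2)/k = 0.6931/0.0057 = 121.60 s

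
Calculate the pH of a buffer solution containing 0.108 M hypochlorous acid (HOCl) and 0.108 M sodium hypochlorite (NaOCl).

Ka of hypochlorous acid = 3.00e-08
pH = 7.52

pKa = -log(3.00e-08) = 7.52. pH = pKa + log([A⁻]/[HA]) = 7.52 + log(0.108/0.108)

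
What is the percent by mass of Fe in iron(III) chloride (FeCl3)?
Mass of Fe in formula = 55.85 × 1 = 55.85 g/mol
Molar mass = 162.2 g/mol
% Fe = (55.85/162.2) × 100% = 34.43%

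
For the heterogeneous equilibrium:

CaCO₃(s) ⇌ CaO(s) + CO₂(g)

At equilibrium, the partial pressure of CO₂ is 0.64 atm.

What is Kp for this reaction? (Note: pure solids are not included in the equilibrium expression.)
K_p = 0.64

Solids (CaCO₃, CaO) have activity 1 and are excluded.
Kp = P(CO₂) = 0.64.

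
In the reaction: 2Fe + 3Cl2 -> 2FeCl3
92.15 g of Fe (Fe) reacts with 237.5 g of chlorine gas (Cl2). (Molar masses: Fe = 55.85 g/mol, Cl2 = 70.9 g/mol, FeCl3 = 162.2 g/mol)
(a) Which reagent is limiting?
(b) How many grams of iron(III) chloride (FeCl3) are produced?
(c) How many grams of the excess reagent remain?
(a) Fe, (b) 267.6 g, (c) 62.03 g

Moles of Fe = 92.15 g ÷ 55.85 g/mol = 1.64996 mol
Moles of Cl2 = 237.5 g ÷ 70.9 g/mol = 3.34979 mol
Moles ÷ coefficient: Fe: 1.64996/2 = 0.825, Cl2: 3.34979/3 = 1.117
(a) Fe has the smaller value, so Fe is the limiting reagent.
(b) Moles of FeCl3 = 1.64996 mol Fe × (2/2) = 1.64996 mol; mass = 1.64996 mol × 162.2 g/mol = 267.6 g
(c) Cl2 consumed = 1.64996 × (3/2) = 2.47493 mol; remaining = 3.34979 − 2.47493 = 0.874856 mol; mass = 0.874856 mol × 70.9 g/mol = 62.03 g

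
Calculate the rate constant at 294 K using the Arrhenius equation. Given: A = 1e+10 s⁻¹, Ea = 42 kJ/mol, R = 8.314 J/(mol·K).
3.45e+02 s⁻¹

k = A·exp(-Ea/(R·T)) = 1e+10·exp(-42000/(8.314·294)) = 1e+10·exp(-17.1827) = 1e+10·3.4486e-08 = 3.45e+02 s⁻¹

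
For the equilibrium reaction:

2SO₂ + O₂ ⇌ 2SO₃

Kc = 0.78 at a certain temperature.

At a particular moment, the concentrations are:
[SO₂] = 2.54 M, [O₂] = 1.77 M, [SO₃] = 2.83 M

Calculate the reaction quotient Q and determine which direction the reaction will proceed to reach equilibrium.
Q = 0.701, Q < K, reaction proceeds forward (toward products)

Q = ([SO₃]^2) / ([SO₂]^2 × [O₂])
  = ((2.83)^2) / ((2.54)^2·(1.77)) = 8.0089/11.419 = 0.7013
Since Q = 0.7013 < Kc = 0.78, the reaction proceeds forward (toward products) to reach equilibrium.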